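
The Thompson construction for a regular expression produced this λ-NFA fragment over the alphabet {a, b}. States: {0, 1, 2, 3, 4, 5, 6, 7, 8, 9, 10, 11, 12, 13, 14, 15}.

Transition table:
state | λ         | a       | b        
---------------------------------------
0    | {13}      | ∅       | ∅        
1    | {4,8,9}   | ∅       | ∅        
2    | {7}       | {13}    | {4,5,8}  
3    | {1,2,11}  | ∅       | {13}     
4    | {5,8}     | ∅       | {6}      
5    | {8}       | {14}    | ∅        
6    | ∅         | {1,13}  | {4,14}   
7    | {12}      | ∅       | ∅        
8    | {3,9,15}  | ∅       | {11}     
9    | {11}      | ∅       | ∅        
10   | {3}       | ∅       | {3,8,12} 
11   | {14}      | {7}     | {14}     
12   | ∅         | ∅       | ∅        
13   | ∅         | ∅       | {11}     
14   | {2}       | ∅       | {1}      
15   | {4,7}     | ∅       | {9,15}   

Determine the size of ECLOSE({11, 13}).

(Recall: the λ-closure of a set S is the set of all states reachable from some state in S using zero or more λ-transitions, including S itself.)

6

Start with {11, 13}.
From 11 via λ: add 14.
From 14 via λ: add 2.
From 2 via λ: add 7.
From 7 via λ: add 12.
λ-closure = {2, 7, 11, 12, 13, 14}, which has 6 states.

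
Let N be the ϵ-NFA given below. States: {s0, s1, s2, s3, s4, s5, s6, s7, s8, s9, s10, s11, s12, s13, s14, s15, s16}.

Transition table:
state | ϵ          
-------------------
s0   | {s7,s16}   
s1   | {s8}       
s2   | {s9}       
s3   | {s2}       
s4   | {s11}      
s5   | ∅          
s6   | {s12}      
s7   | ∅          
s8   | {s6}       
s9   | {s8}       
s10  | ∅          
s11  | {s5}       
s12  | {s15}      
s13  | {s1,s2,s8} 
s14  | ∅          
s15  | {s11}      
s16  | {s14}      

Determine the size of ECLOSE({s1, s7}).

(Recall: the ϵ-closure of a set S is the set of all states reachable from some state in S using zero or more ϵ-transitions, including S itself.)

Start with {s1, s7}.
From s1 via ϵ: add s8.
From s8 via ϵ: add s6.
From s6 via ϵ: add s12.
From s12 via ϵ: add s15.
From s15 via ϵ: add s11.
From s11 via ϵ: add s5.
ϵ-closure = {s1, s5, s6, s7, s8, s11, s12, s15}, which has 8 states.

8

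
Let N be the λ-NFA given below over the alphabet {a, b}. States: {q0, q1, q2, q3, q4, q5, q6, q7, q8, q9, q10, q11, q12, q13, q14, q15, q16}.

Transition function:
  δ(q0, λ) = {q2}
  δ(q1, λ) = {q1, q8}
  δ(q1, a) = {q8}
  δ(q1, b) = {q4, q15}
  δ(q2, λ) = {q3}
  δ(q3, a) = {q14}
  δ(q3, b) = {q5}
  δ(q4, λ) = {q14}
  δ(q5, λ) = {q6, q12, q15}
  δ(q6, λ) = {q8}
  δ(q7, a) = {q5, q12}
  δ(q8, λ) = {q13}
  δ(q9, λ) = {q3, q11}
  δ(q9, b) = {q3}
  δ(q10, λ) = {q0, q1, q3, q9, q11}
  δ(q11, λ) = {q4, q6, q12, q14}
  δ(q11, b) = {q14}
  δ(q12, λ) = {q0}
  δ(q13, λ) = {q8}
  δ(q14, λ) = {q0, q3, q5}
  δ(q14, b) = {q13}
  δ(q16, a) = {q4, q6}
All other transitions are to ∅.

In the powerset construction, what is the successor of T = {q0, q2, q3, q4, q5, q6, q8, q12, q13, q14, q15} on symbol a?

q3 on a → {q14}.
No a-transition from q0, q2, q4, q5, q6, q8, q12, q13, q14, q15.
Union after reading a: {q14}.
Now take the λ-closure:
From q14 via λ: add q0, q3, q5.
From q0 via λ: add q2.
From q5 via λ: add q6, q12, q15.
From q6 via λ: add q8.
From q8 via λ: add q13.
No new states can be added; the closed set is {q0, q2, q3, q5, q6, q8, q12, q13, q14, q15}.

{q0, q2, q3, q5, q6, q8, q12, q13, q14, q15}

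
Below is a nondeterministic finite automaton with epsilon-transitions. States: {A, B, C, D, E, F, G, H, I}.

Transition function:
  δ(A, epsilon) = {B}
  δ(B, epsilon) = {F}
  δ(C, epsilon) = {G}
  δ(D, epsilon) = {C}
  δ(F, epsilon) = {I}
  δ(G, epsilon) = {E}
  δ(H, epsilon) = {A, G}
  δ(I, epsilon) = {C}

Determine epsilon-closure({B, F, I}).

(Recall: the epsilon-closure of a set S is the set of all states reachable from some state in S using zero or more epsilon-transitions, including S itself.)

{B, C, E, F, G, I}

Start with {B, F, I}.
From I via epsilon: add C.
From C via epsilon: add G.
From G via epsilon: add E.
No new states can be added; the closed set is {B, C, E, F, G, I}.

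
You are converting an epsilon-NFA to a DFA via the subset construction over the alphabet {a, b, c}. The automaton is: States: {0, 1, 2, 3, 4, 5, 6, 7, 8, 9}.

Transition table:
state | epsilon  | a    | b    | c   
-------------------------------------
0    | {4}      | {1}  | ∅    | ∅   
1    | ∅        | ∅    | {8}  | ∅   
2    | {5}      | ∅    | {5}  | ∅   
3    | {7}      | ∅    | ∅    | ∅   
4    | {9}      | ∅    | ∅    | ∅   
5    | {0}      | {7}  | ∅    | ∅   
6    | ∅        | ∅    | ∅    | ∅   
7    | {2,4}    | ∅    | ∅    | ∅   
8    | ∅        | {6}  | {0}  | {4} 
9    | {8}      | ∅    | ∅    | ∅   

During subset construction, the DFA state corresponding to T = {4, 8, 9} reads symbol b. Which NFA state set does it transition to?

8 on b → {0}.
No b-transition from 4, 9.
Union after reading b: {0}.
Now take the epsilon-closure:
From 0 via epsilon: add 4.
From 4 via epsilon: add 9.
From 9 via epsilon: add 8.
No new states can be added; the closed set is {0, 4, 8, 9}.

{0, 4, 8, 9}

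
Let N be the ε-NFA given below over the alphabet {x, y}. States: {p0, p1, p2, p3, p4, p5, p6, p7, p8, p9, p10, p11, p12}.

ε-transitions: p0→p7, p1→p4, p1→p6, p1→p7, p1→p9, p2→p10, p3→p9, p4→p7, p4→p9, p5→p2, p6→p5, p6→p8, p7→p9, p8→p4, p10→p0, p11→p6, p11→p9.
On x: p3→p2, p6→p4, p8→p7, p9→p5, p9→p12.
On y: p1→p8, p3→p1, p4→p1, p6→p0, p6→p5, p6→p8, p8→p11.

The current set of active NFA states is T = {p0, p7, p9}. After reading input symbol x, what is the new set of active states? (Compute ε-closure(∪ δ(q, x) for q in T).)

{p0, p2, p5, p7, p9, p10, p12}

p9 on x → {p5, p12}.
No x-transition from p0, p7.
Union after reading x: {p5, p12}.
Now take the ε-closure:
From p5 via ε: add p2.
From p2 via ε: add p10.
From p10 via ε: add p0.
From p0 via ε: add p7.
From p7 via ε: add p9.
No new states can be added; the closed set is {p0, p2, p5, p7, p9, p10, p12}.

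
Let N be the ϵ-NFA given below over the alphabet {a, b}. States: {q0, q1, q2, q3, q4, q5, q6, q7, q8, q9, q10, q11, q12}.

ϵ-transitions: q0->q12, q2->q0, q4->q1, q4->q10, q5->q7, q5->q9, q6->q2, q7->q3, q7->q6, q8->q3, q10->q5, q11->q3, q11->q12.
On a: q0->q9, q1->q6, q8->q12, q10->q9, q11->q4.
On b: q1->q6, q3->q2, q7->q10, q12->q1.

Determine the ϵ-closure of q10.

Start with {q10}.
From q10 via ϵ: add q5.
From q5 via ϵ: add q7, q9.
From q7 via ϵ: add q3, q6.
From q6 via ϵ: add q2.
From q2 via ϵ: add q0.
From q0 via ϵ: add q12.
No new states can be added; the closed set is {q0, q2, q3, q5, q6, q7, q9, q10, q12}.

{q0, q2, q3, q5, q6, q7, q9, q10, q12}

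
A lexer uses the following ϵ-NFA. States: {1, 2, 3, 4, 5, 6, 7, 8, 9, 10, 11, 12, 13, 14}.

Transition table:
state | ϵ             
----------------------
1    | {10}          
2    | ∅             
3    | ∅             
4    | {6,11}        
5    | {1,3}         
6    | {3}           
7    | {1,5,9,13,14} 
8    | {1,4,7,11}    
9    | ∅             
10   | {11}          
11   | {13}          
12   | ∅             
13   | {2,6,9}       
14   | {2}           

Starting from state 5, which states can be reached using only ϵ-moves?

Start with {5}.
From 5 via ϵ: add 1, 3.
From 1 via ϵ: add 10.
From 10 via ϵ: add 11.
From 11 via ϵ: add 13.
From 13 via ϵ: add 2, 6, 9.
No new states can be added; the closed set is {1, 2, 3, 5, 6, 9, 10, 11, 13}.

{1, 2, 3, 5, 6, 9, 10, 11, 13}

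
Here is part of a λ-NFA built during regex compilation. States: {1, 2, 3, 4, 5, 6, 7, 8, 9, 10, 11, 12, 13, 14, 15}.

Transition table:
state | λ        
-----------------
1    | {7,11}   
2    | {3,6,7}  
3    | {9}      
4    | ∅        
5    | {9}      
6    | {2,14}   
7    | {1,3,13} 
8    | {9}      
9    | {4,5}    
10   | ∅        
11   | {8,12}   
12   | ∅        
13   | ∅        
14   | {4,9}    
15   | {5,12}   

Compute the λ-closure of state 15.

{4, 5, 9, 12, 15}

Start with {15}.
From 15 via λ: add 5, 12.
From 5 via λ: add 9.
From 9 via λ: add 4.
No new states can be added; the closed set is {4, 5, 9, 12, 15}.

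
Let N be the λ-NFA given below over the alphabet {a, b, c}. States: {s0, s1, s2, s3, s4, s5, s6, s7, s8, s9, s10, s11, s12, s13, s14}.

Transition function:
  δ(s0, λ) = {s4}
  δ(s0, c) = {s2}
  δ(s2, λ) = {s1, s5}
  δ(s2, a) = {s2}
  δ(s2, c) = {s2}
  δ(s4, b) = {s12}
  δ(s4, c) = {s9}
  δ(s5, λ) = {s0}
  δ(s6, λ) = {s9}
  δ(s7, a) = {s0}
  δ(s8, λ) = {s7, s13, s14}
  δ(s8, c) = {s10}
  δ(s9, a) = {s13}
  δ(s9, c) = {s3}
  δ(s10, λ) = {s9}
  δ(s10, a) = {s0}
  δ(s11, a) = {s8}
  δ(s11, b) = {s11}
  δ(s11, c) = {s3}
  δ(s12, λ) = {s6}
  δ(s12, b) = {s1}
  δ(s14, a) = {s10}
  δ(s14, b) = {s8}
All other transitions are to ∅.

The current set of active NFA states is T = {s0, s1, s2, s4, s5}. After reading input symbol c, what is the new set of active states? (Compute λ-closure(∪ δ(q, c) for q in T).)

s0 on c → {s2}.
s2 on c → {s2}.
s4 on c → {s9}.
No c-transition from s1, s5.
Union after reading c: {s2, s9}.
Now take the λ-closure:
From s2 via λ: add s1, s5.
From s5 via λ: add s0.
From s0 via λ: add s4.
No new states can be added; the closed set is {s0, s1, s2, s4, s5, s9}.

{s0, s1, s2, s4, s5, s9}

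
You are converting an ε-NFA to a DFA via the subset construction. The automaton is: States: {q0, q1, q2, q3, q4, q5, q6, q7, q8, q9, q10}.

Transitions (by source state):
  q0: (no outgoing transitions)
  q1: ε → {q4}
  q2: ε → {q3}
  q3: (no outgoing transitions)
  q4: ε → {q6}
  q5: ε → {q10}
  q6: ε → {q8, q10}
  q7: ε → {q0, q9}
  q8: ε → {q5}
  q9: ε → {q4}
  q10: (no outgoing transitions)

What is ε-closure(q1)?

Start with {q1}.
From q1 via ε: add q4.
From q4 via ε: add q6.
From q6 via ε: add q8, q10.
From q8 via ε: add q5.
No new states can be added; the closed set is {q1, q4, q5, q6, q8, q10}.

{q1, q4, q5, q6, q8, q10}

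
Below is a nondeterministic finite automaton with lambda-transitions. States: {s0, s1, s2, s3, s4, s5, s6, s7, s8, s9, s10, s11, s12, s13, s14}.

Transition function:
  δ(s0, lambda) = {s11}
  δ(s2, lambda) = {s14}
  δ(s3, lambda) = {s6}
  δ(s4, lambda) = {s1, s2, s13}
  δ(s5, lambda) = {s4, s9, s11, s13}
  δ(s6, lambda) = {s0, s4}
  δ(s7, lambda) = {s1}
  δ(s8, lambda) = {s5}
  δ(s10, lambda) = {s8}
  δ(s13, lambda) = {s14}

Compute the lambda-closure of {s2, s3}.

Start with {s2, s3}.
From s2 via lambda: add s14.
From s3 via lambda: add s6.
From s6 via lambda: add s0, s4.
From s0 via lambda: add s11.
From s4 via lambda: add s1, s13.
No new states can be added; the closed set is {s0, s1, s2, s3, s4, s6, s11, s13, s14}.

{s0, s1, s2, s3, s4, s6, s11, s13, s14}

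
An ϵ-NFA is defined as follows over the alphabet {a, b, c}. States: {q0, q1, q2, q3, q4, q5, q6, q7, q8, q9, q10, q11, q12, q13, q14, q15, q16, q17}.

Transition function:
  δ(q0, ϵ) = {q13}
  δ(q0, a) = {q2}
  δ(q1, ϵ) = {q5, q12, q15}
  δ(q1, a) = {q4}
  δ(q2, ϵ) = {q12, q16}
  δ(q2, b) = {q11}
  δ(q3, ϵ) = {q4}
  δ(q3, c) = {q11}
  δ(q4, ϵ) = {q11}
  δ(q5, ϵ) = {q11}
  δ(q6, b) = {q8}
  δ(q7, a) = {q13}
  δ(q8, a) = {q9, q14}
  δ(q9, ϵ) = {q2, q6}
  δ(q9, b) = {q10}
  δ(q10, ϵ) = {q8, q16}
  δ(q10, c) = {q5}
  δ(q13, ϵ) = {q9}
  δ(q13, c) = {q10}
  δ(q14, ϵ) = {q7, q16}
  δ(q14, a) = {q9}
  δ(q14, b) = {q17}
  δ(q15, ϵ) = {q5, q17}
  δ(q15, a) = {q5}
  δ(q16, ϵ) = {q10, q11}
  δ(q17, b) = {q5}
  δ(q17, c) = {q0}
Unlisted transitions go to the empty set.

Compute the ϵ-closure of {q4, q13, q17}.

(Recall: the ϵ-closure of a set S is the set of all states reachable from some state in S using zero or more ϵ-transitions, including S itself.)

{q2, q4, q6, q8, q9, q10, q11, q12, q13, q16, q17}

Start with {q4, q13, q17}.
From q4 via ϵ: add q11.
From q13 via ϵ: add q9.
From q9 via ϵ: add q2, q6.
From q2 via ϵ: add q12, q16.
From q16 via ϵ: add q10.
From q10 via ϵ: add q8.
No new states can be added; the closed set is {q2, q4, q6, q8, q9, q10, q11, q12, q13, q16, q17}.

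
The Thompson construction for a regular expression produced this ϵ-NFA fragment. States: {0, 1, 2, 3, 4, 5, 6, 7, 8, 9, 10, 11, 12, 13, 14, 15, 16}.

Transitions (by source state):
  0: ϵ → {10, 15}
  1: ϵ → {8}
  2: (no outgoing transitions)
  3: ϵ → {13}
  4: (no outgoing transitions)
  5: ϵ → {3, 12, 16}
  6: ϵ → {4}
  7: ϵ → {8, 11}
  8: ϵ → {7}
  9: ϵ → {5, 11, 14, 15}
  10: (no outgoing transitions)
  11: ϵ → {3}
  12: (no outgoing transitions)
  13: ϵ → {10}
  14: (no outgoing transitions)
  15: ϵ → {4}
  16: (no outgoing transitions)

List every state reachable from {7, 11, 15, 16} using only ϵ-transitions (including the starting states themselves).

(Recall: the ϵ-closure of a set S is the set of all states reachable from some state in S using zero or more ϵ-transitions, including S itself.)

{3, 4, 7, 8, 10, 11, 13, 15, 16}

Start with {7, 11, 15, 16}.
From 7 via ϵ: add 8.
From 11 via ϵ: add 3.
From 15 via ϵ: add 4.
From 3 via ϵ: add 13.
From 13 via ϵ: add 10.
No new states can be added; the closed set is {3, 4, 7, 8, 10, 11, 13, 15, 16}.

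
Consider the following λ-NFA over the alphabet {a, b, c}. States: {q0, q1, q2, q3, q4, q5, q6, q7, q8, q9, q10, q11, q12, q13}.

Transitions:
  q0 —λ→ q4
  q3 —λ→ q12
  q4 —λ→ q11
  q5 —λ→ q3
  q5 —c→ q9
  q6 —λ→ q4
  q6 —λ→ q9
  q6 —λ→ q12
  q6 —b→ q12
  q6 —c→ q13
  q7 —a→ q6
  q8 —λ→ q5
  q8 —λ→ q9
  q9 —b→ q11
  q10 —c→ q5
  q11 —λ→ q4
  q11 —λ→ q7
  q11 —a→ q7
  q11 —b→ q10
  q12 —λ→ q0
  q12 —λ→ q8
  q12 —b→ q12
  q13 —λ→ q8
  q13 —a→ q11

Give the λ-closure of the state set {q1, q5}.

{q0, q1, q3, q4, q5, q7, q8, q9, q11, q12}

Start with {q1, q5}.
From q5 via λ: add q3.
From q3 via λ: add q12.
From q12 via λ: add q0, q8.
From q0 via λ: add q4.
From q8 via λ: add q9.
From q4 via λ: add q11.
From q11 via λ: add q7.
No new states can be added; the closed set is {q0, q1, q3, q4, q5, q7, q8, q9, q11, q12}.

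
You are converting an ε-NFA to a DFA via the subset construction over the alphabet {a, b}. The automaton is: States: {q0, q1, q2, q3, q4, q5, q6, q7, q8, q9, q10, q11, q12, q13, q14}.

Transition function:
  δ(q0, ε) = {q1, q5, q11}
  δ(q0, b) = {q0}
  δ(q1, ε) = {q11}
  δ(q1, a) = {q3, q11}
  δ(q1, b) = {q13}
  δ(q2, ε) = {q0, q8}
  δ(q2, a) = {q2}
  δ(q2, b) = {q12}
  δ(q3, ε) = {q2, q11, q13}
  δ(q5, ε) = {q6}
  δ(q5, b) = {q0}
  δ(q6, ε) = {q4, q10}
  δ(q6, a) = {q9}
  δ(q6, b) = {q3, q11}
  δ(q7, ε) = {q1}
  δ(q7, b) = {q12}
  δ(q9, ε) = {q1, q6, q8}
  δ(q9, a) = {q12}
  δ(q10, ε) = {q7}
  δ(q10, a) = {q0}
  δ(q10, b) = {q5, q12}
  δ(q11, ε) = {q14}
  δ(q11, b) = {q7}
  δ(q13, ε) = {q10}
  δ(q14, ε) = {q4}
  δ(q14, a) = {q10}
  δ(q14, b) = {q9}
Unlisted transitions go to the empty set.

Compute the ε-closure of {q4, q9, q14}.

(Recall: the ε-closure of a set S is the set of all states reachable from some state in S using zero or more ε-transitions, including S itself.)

Start with {q4, q9, q14}.
From q9 via ε: add q1, q6, q8.
From q1 via ε: add q11.
From q6 via ε: add q10.
From q10 via ε: add q7.
No new states can be added; the closed set is {q1, q4, q6, q7, q8, q9, q10, q11, q14}.

{q1, q4, q6, q7, q8, q9, q10, q11, q14}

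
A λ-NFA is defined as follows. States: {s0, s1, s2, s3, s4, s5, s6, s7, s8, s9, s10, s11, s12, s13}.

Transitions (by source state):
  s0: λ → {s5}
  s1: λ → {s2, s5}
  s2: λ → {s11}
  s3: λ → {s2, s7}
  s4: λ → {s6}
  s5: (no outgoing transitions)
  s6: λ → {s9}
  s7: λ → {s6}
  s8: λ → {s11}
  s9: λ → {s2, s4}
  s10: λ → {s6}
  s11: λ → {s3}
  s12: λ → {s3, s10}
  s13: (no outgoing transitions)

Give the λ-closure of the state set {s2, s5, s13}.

{s2, s3, s4, s5, s6, s7, s9, s11, s13}

Start with {s2, s5, s13}.
From s2 via λ: add s11.
From s11 via λ: add s3.
From s3 via λ: add s7.
From s7 via λ: add s6.
From s6 via λ: add s9.
From s9 via λ: add s4.
No new states can be added; the closed set is {s2, s3, s4, s5, s6, s7, s9, s11, s13}.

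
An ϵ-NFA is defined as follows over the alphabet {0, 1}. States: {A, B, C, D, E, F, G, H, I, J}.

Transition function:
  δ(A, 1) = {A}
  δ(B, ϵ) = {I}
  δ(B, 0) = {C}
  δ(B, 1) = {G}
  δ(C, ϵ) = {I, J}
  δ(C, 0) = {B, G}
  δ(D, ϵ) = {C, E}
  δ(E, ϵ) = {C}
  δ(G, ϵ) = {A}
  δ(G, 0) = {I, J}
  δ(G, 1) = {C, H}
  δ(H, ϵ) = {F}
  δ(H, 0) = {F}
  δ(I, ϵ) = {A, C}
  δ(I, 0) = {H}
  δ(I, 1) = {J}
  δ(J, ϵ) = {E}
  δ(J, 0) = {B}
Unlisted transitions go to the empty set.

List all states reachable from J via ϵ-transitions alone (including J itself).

{A, C, E, I, J}

Start with {J}.
From J via ϵ: add E.
From E via ϵ: add C.
From C via ϵ: add I.
From I via ϵ: add A.
No new states can be added; the closed set is {A, C, E, I, J}.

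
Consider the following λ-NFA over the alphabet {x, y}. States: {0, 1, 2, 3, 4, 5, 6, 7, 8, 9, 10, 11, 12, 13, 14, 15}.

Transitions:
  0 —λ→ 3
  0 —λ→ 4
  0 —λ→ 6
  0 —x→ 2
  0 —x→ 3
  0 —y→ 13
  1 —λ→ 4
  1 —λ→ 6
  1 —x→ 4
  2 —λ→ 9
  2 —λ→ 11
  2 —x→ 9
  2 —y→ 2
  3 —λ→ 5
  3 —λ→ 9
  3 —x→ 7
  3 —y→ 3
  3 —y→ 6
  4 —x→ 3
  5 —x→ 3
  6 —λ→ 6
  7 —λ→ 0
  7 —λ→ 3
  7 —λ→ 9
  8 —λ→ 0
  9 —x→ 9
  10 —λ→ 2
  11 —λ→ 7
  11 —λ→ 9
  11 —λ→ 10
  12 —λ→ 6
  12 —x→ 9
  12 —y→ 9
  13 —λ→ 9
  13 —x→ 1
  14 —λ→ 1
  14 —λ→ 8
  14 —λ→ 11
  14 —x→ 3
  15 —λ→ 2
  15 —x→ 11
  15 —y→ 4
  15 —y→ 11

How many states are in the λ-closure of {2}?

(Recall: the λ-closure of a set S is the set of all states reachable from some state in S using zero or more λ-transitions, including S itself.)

10

Start with {2}.
From 2 via λ: add 9, 11.
From 11 via λ: add 7, 10.
From 7 via λ: add 0, 3.
From 0 via λ: add 4, 6.
From 3 via λ: add 5.
λ-closure = {0, 2, 3, 4, 5, 6, 7, 9, 10, 11}, which has 10 states.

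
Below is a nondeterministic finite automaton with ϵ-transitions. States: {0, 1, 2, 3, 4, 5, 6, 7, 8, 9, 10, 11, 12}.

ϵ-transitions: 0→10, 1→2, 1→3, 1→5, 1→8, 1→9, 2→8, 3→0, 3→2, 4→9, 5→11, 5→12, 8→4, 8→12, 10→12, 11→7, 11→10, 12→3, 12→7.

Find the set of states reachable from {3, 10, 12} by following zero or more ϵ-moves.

{0, 2, 3, 4, 7, 8, 9, 10, 12}

Start with {3, 10, 12}.
From 3 via ϵ: add 0, 2.
From 12 via ϵ: add 7.
From 2 via ϵ: add 8.
From 8 via ϵ: add 4.
From 4 via ϵ: add 9.
No new states can be added; the closed set is {0, 2, 3, 4, 7, 8, 9, 10, 12}.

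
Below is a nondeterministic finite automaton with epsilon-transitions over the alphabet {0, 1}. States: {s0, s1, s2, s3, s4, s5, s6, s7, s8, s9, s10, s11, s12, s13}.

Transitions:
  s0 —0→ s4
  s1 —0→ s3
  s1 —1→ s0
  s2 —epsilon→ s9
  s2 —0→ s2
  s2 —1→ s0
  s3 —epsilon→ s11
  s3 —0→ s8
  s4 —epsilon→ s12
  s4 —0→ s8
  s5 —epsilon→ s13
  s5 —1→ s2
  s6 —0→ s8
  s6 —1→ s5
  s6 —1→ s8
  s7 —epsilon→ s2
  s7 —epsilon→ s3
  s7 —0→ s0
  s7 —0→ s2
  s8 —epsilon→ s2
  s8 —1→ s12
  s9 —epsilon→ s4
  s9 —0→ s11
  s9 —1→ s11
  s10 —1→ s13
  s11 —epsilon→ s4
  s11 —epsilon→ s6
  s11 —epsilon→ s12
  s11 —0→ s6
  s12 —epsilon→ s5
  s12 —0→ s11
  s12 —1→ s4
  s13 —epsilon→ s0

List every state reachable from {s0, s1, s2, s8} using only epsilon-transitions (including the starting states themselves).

{s0, s1, s2, s4, s5, s8, s9, s12, s13}

Start with {s0, s1, s2, s8}.
From s2 via epsilon: add s9.
From s9 via epsilon: add s4.
From s4 via epsilon: add s12.
From s12 via epsilon: add s5.
From s5 via epsilon: add s13.
No new states can be added; the closed set is {s0, s1, s2, s4, s5, s8, s9, s12, s13}.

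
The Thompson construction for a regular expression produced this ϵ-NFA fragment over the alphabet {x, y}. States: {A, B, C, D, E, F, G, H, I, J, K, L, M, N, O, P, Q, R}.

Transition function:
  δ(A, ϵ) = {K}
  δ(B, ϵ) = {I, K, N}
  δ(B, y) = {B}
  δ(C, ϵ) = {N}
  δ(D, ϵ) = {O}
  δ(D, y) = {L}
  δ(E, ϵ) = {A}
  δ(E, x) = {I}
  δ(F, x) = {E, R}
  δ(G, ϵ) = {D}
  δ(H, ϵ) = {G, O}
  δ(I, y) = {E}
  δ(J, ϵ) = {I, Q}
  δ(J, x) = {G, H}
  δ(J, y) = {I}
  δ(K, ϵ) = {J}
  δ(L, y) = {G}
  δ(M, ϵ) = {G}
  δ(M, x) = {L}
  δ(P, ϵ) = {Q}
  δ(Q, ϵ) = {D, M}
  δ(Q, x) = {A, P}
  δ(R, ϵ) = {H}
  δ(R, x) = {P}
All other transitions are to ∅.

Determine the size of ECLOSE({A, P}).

Start with {A, P}.
From A via ϵ: add K.
From P via ϵ: add Q.
From K via ϵ: add J.
From Q via ϵ: add D, M.
From D via ϵ: add O.
From J via ϵ: add I.
From M via ϵ: add G.
ϵ-closure = {A, D, G, I, J, K, M, O, P, Q}, which has 10 states.

10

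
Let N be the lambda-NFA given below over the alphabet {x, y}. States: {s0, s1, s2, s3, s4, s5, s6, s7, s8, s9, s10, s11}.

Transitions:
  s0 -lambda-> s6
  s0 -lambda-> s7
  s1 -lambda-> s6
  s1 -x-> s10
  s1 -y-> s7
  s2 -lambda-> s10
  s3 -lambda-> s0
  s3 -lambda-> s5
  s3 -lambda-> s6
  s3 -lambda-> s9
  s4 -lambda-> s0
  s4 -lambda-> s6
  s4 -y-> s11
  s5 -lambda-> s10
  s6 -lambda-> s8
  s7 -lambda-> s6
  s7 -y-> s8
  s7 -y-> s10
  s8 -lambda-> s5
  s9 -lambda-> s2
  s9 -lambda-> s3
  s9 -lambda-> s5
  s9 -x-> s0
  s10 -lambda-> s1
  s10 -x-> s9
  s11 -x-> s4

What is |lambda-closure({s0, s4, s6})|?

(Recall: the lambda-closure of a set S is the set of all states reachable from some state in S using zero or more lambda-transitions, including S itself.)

Start with {s0, s4, s6}.
From s0 via lambda: add s7.
From s6 via lambda: add s8.
From s8 via lambda: add s5.
From s5 via lambda: add s10.
From s10 via lambda: add s1.
lambda-closure = {s0, s1, s4, s5, s6, s7, s8, s10}, which has 8 states.

8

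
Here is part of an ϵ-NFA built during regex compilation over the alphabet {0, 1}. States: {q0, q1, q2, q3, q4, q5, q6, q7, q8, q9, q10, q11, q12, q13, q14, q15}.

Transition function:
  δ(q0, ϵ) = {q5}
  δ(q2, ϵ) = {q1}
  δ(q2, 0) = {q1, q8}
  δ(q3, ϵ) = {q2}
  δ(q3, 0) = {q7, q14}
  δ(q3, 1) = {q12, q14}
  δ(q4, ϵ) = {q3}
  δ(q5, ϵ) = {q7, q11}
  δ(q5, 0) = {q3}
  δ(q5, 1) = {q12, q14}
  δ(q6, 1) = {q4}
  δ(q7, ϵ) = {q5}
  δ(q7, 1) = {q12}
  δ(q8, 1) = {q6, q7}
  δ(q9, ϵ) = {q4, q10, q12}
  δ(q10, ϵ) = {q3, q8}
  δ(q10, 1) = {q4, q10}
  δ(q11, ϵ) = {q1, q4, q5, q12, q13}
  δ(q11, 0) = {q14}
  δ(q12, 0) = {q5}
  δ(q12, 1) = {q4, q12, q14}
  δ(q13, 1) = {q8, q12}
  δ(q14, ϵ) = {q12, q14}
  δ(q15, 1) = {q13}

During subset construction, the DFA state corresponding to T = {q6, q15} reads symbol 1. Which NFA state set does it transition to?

q6 on 1 → {q4}.
q15 on 1 → {q13}.
Union after reading 1: {q4, q13}.
Now take the ϵ-closure:
From q4 via ϵ: add q3.
From q3 via ϵ: add q2.
From q2 via ϵ: add q1.
No new states can be added; the closed set is {q1, q2, q3, q4, q13}.

{q1, q2, q3, q4, q13}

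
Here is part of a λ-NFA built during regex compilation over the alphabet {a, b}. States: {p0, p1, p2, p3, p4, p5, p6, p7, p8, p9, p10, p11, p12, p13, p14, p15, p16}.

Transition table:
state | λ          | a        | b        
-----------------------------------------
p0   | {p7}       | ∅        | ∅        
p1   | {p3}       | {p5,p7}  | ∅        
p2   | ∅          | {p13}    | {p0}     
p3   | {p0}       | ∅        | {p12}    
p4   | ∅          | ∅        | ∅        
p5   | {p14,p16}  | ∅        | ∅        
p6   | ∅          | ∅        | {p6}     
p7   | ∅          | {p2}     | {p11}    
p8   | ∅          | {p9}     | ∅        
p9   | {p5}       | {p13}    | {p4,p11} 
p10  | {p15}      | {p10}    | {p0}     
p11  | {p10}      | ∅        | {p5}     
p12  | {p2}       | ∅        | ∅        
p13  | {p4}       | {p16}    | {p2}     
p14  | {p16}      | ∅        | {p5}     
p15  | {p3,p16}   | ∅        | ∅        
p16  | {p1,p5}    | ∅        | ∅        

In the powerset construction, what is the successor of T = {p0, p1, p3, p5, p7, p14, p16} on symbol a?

{p0, p1, p2, p3, p5, p7, p14, p16}

p1 on a → {p5, p7}.
p7 on a → {p2}.
No a-transition from p0, p3, p5, p14, p16.
Union after reading a: {p2, p5, p7}.
Now take the λ-closure:
From p5 via λ: add p14, p16.
From p16 via λ: add p1.
From p1 via λ: add p3.
From p3 via λ: add p0.
No new states can be added; the closed set is {p0, p1, p2, p3, p5, p7, p14, p16}.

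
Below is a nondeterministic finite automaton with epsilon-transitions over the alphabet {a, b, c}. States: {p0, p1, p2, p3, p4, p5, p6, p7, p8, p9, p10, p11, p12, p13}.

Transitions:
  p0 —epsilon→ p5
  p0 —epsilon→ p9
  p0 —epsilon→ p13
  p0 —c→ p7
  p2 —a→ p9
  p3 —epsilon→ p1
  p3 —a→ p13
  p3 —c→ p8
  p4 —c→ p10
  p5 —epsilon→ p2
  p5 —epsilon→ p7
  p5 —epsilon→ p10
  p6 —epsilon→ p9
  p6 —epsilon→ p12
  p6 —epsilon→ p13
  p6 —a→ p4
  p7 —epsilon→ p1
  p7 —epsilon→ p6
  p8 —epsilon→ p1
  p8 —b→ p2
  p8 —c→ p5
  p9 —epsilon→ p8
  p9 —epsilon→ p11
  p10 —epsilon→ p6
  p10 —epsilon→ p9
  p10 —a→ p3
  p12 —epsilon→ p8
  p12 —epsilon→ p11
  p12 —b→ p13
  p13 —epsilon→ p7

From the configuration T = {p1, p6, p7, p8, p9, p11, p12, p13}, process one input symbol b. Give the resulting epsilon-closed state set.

p8 on b → {p2}.
p12 on b → {p13}.
No b-transition from p1, p6, p7, p9, p11, p13.
Union after reading b: {p2, p13}.
Now take the epsilon-closure:
From p13 via epsilon: add p7.
From p7 via epsilon: add p1, p6.
From p6 via epsilon: add p9, p12.
From p9 via epsilon: add p8, p11.
No new states can be added; the closed set is {p1, p2, p6, p7, p8, p9, p11, p12, p13}.

{p1, p2, p6, p7, p8, p9, p11, p12, p13}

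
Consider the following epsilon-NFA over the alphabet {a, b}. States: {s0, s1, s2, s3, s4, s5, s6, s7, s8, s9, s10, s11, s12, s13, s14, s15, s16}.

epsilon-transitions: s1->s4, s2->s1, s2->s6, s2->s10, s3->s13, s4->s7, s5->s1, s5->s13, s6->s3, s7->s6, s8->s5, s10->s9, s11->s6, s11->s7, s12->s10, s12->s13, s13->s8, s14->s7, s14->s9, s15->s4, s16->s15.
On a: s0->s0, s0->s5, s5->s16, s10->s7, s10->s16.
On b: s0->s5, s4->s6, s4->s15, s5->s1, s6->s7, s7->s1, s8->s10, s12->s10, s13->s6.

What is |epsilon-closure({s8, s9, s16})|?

11

Start with {s8, s9, s16}.
From s8 via epsilon: add s5.
From s16 via epsilon: add s15.
From s5 via epsilon: add s1, s13.
From s15 via epsilon: add s4.
From s4 via epsilon: add s7.
From s7 via epsilon: add s6.
From s6 via epsilon: add s3.
epsilon-closure = {s1, s3, s4, s5, s6, s7, s8, s9, s13, s15, s16}, which has 11 states.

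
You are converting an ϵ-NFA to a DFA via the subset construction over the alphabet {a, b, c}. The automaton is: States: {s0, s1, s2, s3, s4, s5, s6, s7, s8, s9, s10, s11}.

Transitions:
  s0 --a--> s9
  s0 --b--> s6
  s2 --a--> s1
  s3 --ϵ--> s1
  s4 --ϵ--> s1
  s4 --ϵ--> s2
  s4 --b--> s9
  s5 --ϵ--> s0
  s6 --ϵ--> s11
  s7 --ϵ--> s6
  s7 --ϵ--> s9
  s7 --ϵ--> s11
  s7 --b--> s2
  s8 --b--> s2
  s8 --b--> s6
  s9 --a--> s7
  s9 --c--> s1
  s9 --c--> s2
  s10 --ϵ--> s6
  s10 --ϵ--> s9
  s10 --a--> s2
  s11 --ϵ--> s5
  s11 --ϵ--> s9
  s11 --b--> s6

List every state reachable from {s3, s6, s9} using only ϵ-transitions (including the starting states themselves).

{s0, s1, s3, s5, s6, s9, s11}

Start with {s3, s6, s9}.
From s3 via ϵ: add s1.
From s6 via ϵ: add s11.
From s11 via ϵ: add s5.
From s5 via ϵ: add s0.
No new states can be added; the closed set is {s0, s1, s3, s5, s6, s9, s11}.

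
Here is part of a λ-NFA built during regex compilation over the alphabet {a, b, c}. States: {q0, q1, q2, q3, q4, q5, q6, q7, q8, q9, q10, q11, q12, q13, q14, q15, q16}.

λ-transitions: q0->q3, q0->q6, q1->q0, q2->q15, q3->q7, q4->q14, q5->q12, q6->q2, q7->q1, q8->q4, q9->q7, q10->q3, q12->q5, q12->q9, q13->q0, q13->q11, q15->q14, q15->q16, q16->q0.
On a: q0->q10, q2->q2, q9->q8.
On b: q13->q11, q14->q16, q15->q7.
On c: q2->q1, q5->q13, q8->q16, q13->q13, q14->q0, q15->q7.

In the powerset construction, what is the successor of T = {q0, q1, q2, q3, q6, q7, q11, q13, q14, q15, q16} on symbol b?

{q0, q1, q2, q3, q6, q7, q11, q14, q15, q16}

q13 on b → {q11}.
q14 on b → {q16}.
q15 on b → {q7}.
No b-transition from q0, q1, q2, q3, q6, q7, q11, q16.
Union after reading b: {q7, q11, q16}.
Now take the λ-closure:
From q7 via λ: add q1.
From q16 via λ: add q0.
From q0 via λ: add q3, q6.
From q6 via λ: add q2.
From q2 via λ: add q15.
From q15 via λ: add q14.
No new states can be added; the closed set is {q0, q1, q2, q3, q6, q7, q11, q14, q15, q16}.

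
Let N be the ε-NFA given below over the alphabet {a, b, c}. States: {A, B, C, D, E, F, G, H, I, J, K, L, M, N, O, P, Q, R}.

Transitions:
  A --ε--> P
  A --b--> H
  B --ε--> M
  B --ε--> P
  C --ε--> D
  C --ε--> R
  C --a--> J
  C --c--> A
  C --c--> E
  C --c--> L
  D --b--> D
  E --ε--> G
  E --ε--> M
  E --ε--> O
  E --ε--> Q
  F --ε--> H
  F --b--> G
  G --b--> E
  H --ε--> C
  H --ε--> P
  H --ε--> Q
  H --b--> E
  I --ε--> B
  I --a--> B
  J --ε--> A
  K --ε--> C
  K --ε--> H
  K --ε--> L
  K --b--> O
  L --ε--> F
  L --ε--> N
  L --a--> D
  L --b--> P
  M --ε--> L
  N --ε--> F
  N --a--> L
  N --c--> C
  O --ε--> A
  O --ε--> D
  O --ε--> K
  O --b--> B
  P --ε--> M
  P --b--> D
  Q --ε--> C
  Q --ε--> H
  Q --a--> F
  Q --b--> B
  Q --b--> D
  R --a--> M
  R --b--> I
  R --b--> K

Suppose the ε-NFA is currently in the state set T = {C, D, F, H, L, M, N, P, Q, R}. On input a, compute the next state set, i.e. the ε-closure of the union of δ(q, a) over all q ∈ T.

C on a → {J}.
L on a → {D}.
N on a → {L}.
Q on a → {F}.
R on a → {M}.
No a-transition from D, F, H, M, P.
Union after reading a: {D, F, J, L, M}.
Now take the ε-closure:
From F via ε: add H.
From J via ε: add A.
From L via ε: add N.
From A via ε: add P.
From H via ε: add C, Q.
From C via ε: add R.
No new states can be added; the closed set is {A, C, D, F, H, J, L, M, N, P, Q, R}.

{A, C, D, F, H, J, L, M, N, P, Q, R}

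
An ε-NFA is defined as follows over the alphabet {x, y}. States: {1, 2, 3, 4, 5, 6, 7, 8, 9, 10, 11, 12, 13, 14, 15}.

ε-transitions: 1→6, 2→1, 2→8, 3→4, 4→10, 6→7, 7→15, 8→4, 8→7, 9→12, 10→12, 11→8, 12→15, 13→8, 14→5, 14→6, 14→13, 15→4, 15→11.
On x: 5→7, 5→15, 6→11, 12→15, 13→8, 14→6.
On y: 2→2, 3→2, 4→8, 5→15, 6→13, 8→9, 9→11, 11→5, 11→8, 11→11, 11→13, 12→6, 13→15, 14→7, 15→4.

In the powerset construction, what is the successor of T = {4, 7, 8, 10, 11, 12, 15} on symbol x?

{4, 7, 8, 10, 11, 12, 15}

12 on x → {15}.
No x-transition from 4, 7, 8, 10, 11, 15.
Union after reading x: {15}.
Now take the ε-closure:
From 15 via ε: add 4, 11.
From 4 via ε: add 10.
From 11 via ε: add 8.
From 8 via ε: add 7.
From 10 via ε: add 12.
No new states can be added; the closed set is {4, 7, 8, 10, 11, 12, 15}.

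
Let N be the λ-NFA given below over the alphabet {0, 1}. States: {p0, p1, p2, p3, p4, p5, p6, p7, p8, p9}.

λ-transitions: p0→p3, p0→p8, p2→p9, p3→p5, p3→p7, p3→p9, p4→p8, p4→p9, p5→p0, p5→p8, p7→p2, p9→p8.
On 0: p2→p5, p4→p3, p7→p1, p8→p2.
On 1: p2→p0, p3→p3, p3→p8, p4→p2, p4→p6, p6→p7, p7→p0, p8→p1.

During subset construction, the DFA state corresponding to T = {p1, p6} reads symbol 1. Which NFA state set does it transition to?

p6 on 1 → {p7}.
No 1-transition from p1.
Union after reading 1: {p7}.
Now take the λ-closure:
From p7 via λ: add p2.
From p2 via λ: add p9.
From p9 via λ: add p8.
No new states can be added; the closed set is {p2, p7, p8, p9}.

{p2, p7, p8, p9}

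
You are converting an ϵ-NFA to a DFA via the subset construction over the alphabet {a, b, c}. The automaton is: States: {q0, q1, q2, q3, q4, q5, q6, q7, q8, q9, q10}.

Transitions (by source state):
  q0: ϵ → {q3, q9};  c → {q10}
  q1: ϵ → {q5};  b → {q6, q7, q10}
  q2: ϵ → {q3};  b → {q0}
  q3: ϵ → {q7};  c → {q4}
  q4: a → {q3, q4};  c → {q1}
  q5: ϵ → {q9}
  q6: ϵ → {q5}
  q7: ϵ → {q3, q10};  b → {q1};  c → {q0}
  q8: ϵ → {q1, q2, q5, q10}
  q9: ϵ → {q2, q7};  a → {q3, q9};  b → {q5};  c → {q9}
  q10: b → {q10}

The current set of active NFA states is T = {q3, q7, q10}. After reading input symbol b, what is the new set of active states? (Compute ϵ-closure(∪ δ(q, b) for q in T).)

q7 on b → {q1}.
q10 on b → {q10}.
No b-transition from q3.
Union after reading b: {q1, q10}.
Now take the ϵ-closure:
From q1 via ϵ: add q5.
From q5 via ϵ: add q9.
From q9 via ϵ: add q2, q7.
From q2 via ϵ: add q3.
No new states can be added; the closed set is {q1, q2, q3, q5, q7, q9, q10}.

{q1, q2, q3, q5, q7, q9, q10}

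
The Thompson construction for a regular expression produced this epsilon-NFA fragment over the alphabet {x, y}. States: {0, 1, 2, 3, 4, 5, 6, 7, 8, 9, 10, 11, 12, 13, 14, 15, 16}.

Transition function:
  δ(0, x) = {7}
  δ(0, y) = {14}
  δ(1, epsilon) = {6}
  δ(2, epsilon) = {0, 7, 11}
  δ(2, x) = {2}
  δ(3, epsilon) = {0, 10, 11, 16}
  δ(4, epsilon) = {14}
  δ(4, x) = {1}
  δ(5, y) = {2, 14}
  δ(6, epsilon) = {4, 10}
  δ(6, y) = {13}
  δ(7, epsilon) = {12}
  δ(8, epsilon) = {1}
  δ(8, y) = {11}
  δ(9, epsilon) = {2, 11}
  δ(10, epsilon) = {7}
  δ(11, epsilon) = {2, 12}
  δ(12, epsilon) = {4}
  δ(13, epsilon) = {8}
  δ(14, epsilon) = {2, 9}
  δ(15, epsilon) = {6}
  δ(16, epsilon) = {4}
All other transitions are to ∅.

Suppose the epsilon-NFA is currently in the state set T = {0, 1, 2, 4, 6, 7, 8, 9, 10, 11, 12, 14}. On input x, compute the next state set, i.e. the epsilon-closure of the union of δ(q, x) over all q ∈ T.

0 on x → {7}.
2 on x → {2}.
4 on x → {1}.
No x-transition from 1, 6, 7, 8, 9, 10, 11, 12, 14.
Union after reading x: {1, 2, 7}.
Now take the epsilon-closure:
From 1 via epsilon: add 6.
From 2 via epsilon: add 0, 11.
From 7 via epsilon: add 12.
From 6 via epsilon: add 4, 10.
From 4 via epsilon: add 14.
From 14 via epsilon: add 9.
No new states can be added; the closed set is {0, 1, 2, 4, 6, 7, 9, 10, 11, 12, 14}.

{0, 1, 2, 4, 6, 7, 9, 10, 11, 12, 14}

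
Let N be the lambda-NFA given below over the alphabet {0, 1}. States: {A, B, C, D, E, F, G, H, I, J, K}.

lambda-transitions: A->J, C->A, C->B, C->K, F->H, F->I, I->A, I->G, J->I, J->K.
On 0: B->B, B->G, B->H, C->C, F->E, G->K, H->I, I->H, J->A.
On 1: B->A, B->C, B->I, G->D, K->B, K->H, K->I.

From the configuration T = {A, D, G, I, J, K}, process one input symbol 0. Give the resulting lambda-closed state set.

G on 0 → {K}.
I on 0 → {H}.
J on 0 → {A}.
No 0-transition from A, D, K.
Union after reading 0: {A, H, K}.
Now take the lambda-closure:
From A via lambda: add J.
From J via lambda: add I.
From I via lambda: add G.
No new states can be added; the closed set is {A, G, H, I, J, K}.

{A, G, H, I, J, K}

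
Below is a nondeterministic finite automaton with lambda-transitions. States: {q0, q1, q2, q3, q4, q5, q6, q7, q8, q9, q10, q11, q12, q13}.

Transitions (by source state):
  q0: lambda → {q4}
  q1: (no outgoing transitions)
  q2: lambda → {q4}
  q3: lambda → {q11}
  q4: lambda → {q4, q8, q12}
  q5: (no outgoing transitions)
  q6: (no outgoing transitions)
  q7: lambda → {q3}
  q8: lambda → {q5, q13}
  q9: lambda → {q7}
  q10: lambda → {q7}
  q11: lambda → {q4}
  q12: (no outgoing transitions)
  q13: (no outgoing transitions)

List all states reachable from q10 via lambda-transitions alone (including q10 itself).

{q3, q4, q5, q7, q8, q10, q11, q12, q13}

Start with {q10}.
From q10 via lambda: add q7.
From q7 via lambda: add q3.
From q3 via lambda: add q11.
From q11 via lambda: add q4.
From q4 via lambda: add q8, q12.
From q8 via lambda: add q5, q13.
No new states can be added; the closed set is {q3, q4, q5, q7, q8, q10, q11, q12, q13}.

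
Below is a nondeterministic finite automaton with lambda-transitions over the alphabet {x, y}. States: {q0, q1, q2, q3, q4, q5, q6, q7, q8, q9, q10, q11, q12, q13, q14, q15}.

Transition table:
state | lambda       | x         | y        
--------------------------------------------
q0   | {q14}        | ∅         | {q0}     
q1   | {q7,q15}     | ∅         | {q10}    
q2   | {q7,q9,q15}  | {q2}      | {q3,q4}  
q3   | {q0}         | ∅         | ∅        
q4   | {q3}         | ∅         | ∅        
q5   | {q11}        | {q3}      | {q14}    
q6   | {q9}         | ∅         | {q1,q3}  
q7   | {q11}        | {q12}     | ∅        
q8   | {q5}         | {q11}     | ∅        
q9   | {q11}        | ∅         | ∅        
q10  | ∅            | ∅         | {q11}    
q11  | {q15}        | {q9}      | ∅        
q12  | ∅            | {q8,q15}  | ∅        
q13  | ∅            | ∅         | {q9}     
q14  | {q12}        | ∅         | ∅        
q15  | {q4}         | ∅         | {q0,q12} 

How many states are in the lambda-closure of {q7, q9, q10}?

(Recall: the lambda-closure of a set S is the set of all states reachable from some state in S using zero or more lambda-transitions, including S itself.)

Start with {q7, q9, q10}.
From q7 via lambda: add q11.
From q11 via lambda: add q15.
From q15 via lambda: add q4.
From q4 via lambda: add q3.
From q3 via lambda: add q0.
From q0 via lambda: add q14.
From q14 via lambda: add q12.
lambda-closure = {q0, q3, q4, q7, q9, q10, q11, q12, q14, q15}, which has 10 states.

10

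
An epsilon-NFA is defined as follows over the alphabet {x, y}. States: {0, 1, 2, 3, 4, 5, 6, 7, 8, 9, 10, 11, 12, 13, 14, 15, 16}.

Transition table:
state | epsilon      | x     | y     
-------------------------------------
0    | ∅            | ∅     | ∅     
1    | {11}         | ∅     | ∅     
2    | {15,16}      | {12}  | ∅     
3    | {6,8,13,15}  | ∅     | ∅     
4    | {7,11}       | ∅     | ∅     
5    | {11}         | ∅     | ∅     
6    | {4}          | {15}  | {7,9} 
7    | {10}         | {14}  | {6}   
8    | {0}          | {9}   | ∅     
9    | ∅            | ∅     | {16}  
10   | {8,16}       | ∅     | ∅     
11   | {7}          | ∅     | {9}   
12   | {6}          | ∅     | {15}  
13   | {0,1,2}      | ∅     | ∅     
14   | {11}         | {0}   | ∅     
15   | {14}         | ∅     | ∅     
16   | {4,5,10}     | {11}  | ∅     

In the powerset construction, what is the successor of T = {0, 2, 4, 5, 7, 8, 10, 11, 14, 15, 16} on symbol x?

{0, 4, 5, 6, 7, 8, 9, 10, 11, 12, 14, 16}

2 on x → {12}.
7 on x → {14}.
8 on x → {9}.
14 on x → {0}.
16 on x → {11}.
No x-transition from 0, 4, 5, 10, 11, 15.
Union after reading x: {0, 9, 11, 12, 14}.
Now take the epsilon-closure:
From 11 via epsilon: add 7.
From 12 via epsilon: add 6.
From 6 via epsilon: add 4.
From 7 via epsilon: add 10.
From 10 via epsilon: add 8, 16.
From 16 via epsilon: add 5.
No new states can be added; the closed set is {0, 4, 5, 6, 7, 8, 9, 10, 11, 12, 14, 16}.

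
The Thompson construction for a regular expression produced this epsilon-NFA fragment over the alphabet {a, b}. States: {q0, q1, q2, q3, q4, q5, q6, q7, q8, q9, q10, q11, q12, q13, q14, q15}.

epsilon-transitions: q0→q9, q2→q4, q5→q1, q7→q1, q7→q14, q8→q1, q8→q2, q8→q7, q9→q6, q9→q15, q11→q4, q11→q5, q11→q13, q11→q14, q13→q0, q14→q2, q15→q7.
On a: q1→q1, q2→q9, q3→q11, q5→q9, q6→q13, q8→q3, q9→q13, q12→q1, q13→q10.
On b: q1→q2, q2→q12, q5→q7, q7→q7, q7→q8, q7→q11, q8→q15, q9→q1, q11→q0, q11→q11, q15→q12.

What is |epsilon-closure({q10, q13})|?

Start with {q10, q13}.
From q13 via epsilon: add q0.
From q0 via epsilon: add q9.
From q9 via epsilon: add q6, q15.
From q15 via epsilon: add q7.
From q7 via epsilon: add q1, q14.
From q14 via epsilon: add q2.
From q2 via epsilon: add q4.
epsilon-closure = {q0, q1, q2, q4, q6, q7, q9, q10, q13, q14, q15}, which has 11 states.

11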